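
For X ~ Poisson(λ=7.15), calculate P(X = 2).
0.020062

We have X ~ Poisson(λ=7.15).

For a Poisson distribution, the PMF gives us the probability of each outcome.

Using the PMF formula:
P(X = 2) = 0.020062

Rounded to 4 decimal places: 0.0201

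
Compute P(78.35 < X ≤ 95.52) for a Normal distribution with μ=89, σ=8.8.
0.657530

We have X ~ Normal(μ=89, σ=8.8).

To find P(78.35 < X ≤ 95.52), we use:
P(78.35 < X ≤ 95.52) = P(X ≤ 95.52) - P(X ≤ 78.35)
                 = F(95.52) - F(78.35)
                 = 0.770626 - 0.113096
                 = 0.657530

So there's approximately a 65.8% chance that X falls in this range.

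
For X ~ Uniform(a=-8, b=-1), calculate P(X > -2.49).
0.212857

We have X ~ Uniform(a=-8, b=-1).

P(X > -2.49) = 1 - P(X ≤ -2.49)
                = 1 - F(-2.49)
                = 1 - 0.787143
                = 0.212857

So there's approximately a 21.3% chance that X exceeds -2.49.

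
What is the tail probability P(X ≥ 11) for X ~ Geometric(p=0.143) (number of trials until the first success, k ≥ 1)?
0.213702

We have X ~ Geometric(p=0.143) (number of trials until the first success, k ≥ 1).

For discrete distributions, P(X ≥ 11) = 1 - P(X ≤ 10).

P(X ≤ 10) = 0.786298
P(X ≥ 11) = 1 - 0.786298 = 0.213702

So there's approximately a 21.4% chance that X is at least 11.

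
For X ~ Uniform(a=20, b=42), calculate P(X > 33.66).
0.379091

We have X ~ Uniform(a=20, b=42).

P(X > 33.66) = 1 - P(X ≤ 33.66)
                = 1 - F(33.66)
                = 1 - 0.620909
                = 0.379091

So there's approximately a 37.9% chance that X exceeds 33.66.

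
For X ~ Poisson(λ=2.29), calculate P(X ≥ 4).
0.198623

We have X ~ Poisson(λ=2.29).

For discrete distributions, P(X ≥ 4) = 1 - P(X ≤ 3).

P(X ≤ 3) = 0.801377
P(X ≥ 4) = 1 - 0.801377 = 0.198623

So there's approximately a 19.9% chance that X is at least 4.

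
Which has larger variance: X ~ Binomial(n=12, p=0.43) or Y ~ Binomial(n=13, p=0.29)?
X has larger variance (2.9412 > 2.6767)

Compute the variance for each distribution:

X ~ Binomial(n=12, p=0.43):
Var(X) = 2.9412

Y ~ Binomial(n=13, p=0.29):
Var(Y) = 2.6767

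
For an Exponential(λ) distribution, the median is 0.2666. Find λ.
λ = 2.6000

For X ~ Exponential(λ), the CDF is F(x) = 1 - e^(-λx).
The median m satisfies F(m) = 0.5:
1 - e^(-λm) = 0.5
e^(-λm) = 0.5
λm = ln(2)
m = ln(2) / λ

Given m = 0.2666:
λ = ln(2) / 0.2666 = 0.693147 / 0.2666 = 2.6000

Verification: ln(2) / 2.6000 = 0.2666 ✓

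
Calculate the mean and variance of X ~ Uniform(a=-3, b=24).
E[X] = 10.5000, Var(X) = 60.7500

We have X ~ Uniform(a=-3, b=24).

For a Uniform distribution with a=-3, b=24:

Expected value:
E[X] = 10.5000

Variance:
Var(X) = 60.7500

Standard deviation:
σ = √Var(X) = 7.7942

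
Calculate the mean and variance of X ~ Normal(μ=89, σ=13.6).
E[X] = 89.0000, Var(X) = 184.9600

We have X ~ Normal(μ=89, σ=13.6).

For a Normal distribution with μ=89, σ=13.6:

Expected value:
E[X] = 89.0000

Variance:
Var(X) = 184.9600

Standard deviation:
σ = √Var(X) = 13.6000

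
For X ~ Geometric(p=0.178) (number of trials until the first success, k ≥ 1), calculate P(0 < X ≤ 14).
0.935701

We have X ~ Geometric(p=0.178) (number of trials until the first success, k ≥ 1).

To find P(0 < X ≤ 14), we use:
P(0 < X ≤ 14) = P(X ≤ 14) - P(X ≤ 0)
                 = F(14) - F(0)
                 = 0.935701 - 0.000000
                 = 0.935701

So there's approximately a 93.6% chance that X falls in this range.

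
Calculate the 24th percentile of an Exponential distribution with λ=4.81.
0.0571

We have X ~ Exponential(λ=4.81).

We want to find x such that P(X ≤ x) = 0.24.

This is the 24th percentile, which means 24% of values fall below this point.

Using the inverse CDF (quantile function):
x = F⁻¹(0.24) = 0.0571

Verification: P(X ≤ 0.0571) = 0.24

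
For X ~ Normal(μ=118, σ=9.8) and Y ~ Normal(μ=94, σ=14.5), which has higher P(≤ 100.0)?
Y has higher probability (P(Y ≤ 100.0) = 0.6605 > P(X ≤ 100.0) = 0.0331)

Compute P(≤ 100.0) for each distribution:

X ~ Normal(μ=118, σ=9.8):
P(X ≤ 100.0) = 0.0331

Y ~ Normal(μ=94, σ=14.5):
P(Y ≤ 100.0) = 0.6605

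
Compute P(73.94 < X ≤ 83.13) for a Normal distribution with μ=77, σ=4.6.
0.655714

We have X ~ Normal(μ=77, σ=4.6).

To find P(73.94 < X ≤ 83.13), we use:
P(73.94 < X ≤ 83.13) = P(X ≤ 83.13) - P(X ≤ 73.94)
                 = F(83.13) - F(73.94)
                 = 0.908670 - 0.252956
                 = 0.655714

So there's approximately a 65.6% chance that X falls in this range.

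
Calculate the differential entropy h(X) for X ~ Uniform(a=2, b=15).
2.5649 nats

We have X ~ Uniform(a=2, b=15).

The differential entropy measures the uncertainty or information content of the distribution.

For a Uniform distribution with a=2, b=15:
h(X) = 2.5649 nats

(In bits, this would be 3.7004 bits.)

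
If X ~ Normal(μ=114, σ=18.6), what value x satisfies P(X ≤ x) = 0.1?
90.1631

We have X ~ Normal(μ=114, σ=18.6).

We want to find x such that P(X ≤ x) = 0.1.

This is the 10th percentile, which means 10% of values fall below this point.

Using the inverse CDF (quantile function):
x = F⁻¹(0.1) = 90.1631

Verification: P(X ≤ 90.1631) = 0.1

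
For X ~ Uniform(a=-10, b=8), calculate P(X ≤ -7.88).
0.117778

We have X ~ Uniform(a=-10, b=8).

The CDF gives us P(X ≤ k).

Using the CDF:
P(X ≤ -7.88) = 0.117778

This means there's approximately a 11.8% chance that X is at most -7.88.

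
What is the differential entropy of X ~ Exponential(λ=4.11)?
-0.4134 nats

We have X ~ Exponential(λ=4.11).

The differential entropy measures the uncertainty or information content of the distribution.

For an Exponential distribution with λ=4.11:
h(X) = -0.4134 nats

(In bits, this would be -0.5964 bits.)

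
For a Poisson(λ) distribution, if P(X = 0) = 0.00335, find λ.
λ = 5.6988

For a Poisson(λ) distribution, the PMF at 0 is:
P(X = 0) = λ^0 e^(-λ) / 0! = e^(-λ)

Given P(X = 0) = 0.00335:
e^(-λ) = 0.00335
-λ = ln(0.00335)
λ = -ln(0.00335) = 5.6988

Verification: e^(-5.6988) = 0.00335 ✓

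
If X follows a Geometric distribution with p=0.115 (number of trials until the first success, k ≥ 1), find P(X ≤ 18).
0.889088

We have X ~ Geometric(p=0.115) (number of trials until the first success, k ≥ 1).

The CDF gives us P(X ≤ k).

Using the CDF:
P(X ≤ 18) = 0.889088

This means there's approximately a 88.9% chance that X is at most 18.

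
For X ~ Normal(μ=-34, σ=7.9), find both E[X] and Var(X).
E[X] = -34.0000, Var(X) = 62.4100

We have X ~ Normal(μ=-34, σ=7.9).

For a Normal distribution with μ=-34, σ=7.9:

Expected value:
E[X] = -34.0000

Variance:
Var(X) = 62.4100

Standard deviation:
σ = √Var(X) = 7.9000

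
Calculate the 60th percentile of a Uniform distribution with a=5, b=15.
11.0000

We have X ~ Uniform(a=5, b=15).

We want to find x such that P(X ≤ x) = 0.6.

This is the 60th percentile, which means 60% of values fall below this point.

Using the inverse CDF (quantile function):
x = F⁻¹(0.6) = 11.0000

Verification: P(X ≤ 11.0000) = 0.6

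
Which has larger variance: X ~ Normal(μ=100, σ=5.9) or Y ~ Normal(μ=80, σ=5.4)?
X has larger variance (34.8100 > 29.1600)

Compute the variance for each distribution:

X ~ Normal(μ=100, σ=5.9):
Var(X) = 34.8100

Y ~ Normal(μ=80, σ=5.4):
Var(Y) = 29.1600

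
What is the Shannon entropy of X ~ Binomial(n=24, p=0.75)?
2.1655 nats

We have X ~ Binomial(n=24, p=0.75).

The Shannon entropy measures the uncertainty or information content of the distribution.

For a Binomial distribution with n=24, p=0.75:
H(X) = 2.1655 nats

(In bits, this would be 3.1241 bits.)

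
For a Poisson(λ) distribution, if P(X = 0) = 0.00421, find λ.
λ = 5.4703

For a Poisson(λ) distribution, the PMF at 0 is:
P(X = 0) = λ^0 e^(-λ) / 0! = e^(-λ)

Given P(X = 0) = 0.00421:
e^(-λ) = 0.00421
-λ = ln(0.00421)
λ = -ln(0.00421) = 5.4703

Verification: e^(-5.4703) = 0.00421 ✓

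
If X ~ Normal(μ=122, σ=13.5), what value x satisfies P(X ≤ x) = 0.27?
113.7270

We have X ~ Normal(μ=122, σ=13.5).

We want to find x such that P(X ≤ x) = 0.27.

This is the 27th percentile, which means 27% of values fall below this point.

Using the inverse CDF (quantile function):
x = F⁻¹(0.27) = 113.7270

Verification: P(X ≤ 113.7270) = 0.27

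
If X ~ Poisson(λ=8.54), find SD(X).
2.9223

We have X ~ Poisson(λ=8.54).

For a Poisson distribution with λ=8.54:
σ = √Var(X) = 2.9223

The standard deviation is the square root of the variance.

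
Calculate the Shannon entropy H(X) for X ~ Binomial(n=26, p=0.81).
2.1026 nats

We have X ~ Binomial(n=26, p=0.81).

The Shannon entropy measures the uncertainty or information content of the distribution.

For a Binomial distribution with n=26, p=0.81:
H(X) = 2.1026 nats

(In bits, this would be 3.0334 bits.)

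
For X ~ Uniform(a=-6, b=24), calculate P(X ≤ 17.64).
0.788000

We have X ~ Uniform(a=-6, b=24).

The CDF gives us P(X ≤ k).

Using the CDF:
P(X ≤ 17.64) = 0.788000

This means there's approximately a 78.8% chance that X is at most 17.64.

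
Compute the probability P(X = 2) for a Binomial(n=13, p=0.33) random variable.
0.103740

We have X ~ Binomial(n=13, p=0.33).

For a Binomial distribution, the PMF gives us the probability of each outcome.

Using the PMF formula:
P(X = 2) = 0.103740

Rounded to 4 decimal places: 0.1037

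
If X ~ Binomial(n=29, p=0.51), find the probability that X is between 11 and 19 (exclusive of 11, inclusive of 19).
0.850398

We have X ~ Binomial(n=29, p=0.51).

To find P(11 < X ≤ 19), we use:
P(11 < X ≤ 19) = P(X ≤ 19) - P(X ≤ 11)
                 = F(19) - F(11)
                 = 0.961042 - 0.110644
                 = 0.850398

So there's approximately a 85.0% chance that X falls in this range.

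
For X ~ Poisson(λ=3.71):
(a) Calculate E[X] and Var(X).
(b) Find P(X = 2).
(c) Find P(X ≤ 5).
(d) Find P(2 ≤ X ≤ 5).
(a) E[X] = 3.7100, Var(X) = 3.7100
(b) P(X = 2) = 0.168456
(c) P(X ≤ 5) = 0.828657
(d) P(2 ≤ X ≤ 5) = 0.713368

We have X ~ Poisson(λ=3.71).

(a) Moments:
E[X] = 3.7100
Var(X) = 3.7100
σ = √Var(X) = 1.9261

(b) Point probability using PMF:
P(X = 2) = 0.168456

(c) Cumulative probability using CDF:
P(X ≤ 5) = F(5) = 0.828657

(d) Range probability:
P(2 ≤ X ≤ 5) = P(X ≤ 5) - P(X ≤ 1)
                   = F(5) - F(1)
                   = 0.828657 - 0.115289
                   = 0.713368

This means approximately 71.3% of outcomes fall in the interval [2, 5].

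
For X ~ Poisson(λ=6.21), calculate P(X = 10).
0.047226

We have X ~ Poisson(λ=6.21).

For a Poisson distribution, the PMF gives us the probability of each outcome.

Using the PMF formula:
P(X = 10) = 0.047226

Rounded to 4 decimal places: 0.0472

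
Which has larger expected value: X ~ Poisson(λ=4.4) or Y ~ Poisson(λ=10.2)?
Y has larger mean (10.2000 > 4.4000)

Compute the expected value for each distribution:

X ~ Poisson(λ=4.4):
E[X] = 4.4000

Y ~ Poisson(λ=10.2):
E[Y] = 10.2000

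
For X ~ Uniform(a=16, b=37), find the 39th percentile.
24.1900

We have X ~ Uniform(a=16, b=37).

We want to find x such that P(X ≤ x) = 0.39.

This is the 39th percentile, which means 39% of values fall below this point.

Using the inverse CDF (quantile function):
x = F⁻¹(0.39) = 24.1900

Verification: P(X ≤ 24.1900) = 0.39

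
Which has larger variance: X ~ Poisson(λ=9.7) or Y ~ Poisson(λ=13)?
Y has larger variance (13.0000 > 9.7000)

Compute the variance for each distribution:

X ~ Poisson(λ=9.7):
Var(X) = 9.7000

Y ~ Poisson(λ=13):
Var(Y) = 13.0000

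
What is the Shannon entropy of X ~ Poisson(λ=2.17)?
1.7512 nats

We have X ~ Poisson(λ=2.17).

The Shannon entropy measures the uncertainty or information content of the distribution.

For a Poisson distribution with λ=2.17:
H(X) = 1.7512 nats

(In bits, this would be 2.5264 bits.)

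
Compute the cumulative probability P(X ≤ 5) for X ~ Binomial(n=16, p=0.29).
0.692332

We have X ~ Binomial(n=16, p=0.29).

The CDF gives us P(X ≤ k).

Using the CDF:
P(X ≤ 5) = 0.692332

This means there's approximately a 69.2% chance that X is at most 5.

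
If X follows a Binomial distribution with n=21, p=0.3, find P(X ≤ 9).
0.932427

We have X ~ Binomial(n=21, p=0.3).

The CDF gives us P(X ≤ k).

Using the CDF:
P(X ≤ 9) = 0.932427

This means there's approximately a 93.2% chance that X is at most 9.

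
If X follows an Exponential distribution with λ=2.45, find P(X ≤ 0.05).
0.115294

We have X ~ Exponential(λ=2.45).

The CDF gives us P(X ≤ k).

Using the CDF:
P(X ≤ 0.05) = 0.115294

This means there's approximately a 11.5% chance that X is at most 0.05.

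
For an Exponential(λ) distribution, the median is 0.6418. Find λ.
λ = 1.0800

For X ~ Exponential(λ), the CDF is F(x) = 1 - e^(-λx).
The median m satisfies F(m) = 0.5:
1 - e^(-λm) = 0.5
e^(-λm) = 0.5
λm = ln(2)
m = ln(2) / λ

Given m = 0.6418:
λ = ln(2) / 0.6418 = 0.693147 / 0.6418 = 1.0800

Verification: ln(2) / 1.0800 = 0.6418 ✓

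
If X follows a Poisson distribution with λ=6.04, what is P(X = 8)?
0.104625

We have X ~ Poisson(λ=6.04).

For a Poisson distribution, the PMF gives us the probability of each outcome.

Using the PMF formula:
P(X = 8) = 0.104625

Rounded to 4 decimal places: 0.1046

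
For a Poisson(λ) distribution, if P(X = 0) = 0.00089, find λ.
λ = 7.0243

For a Poisson(λ) distribution, the PMF at 0 is:
P(X = 0) = λ^0 e^(-λ) / 0! = e^(-λ)

Given P(X = 0) = 0.00089:
e^(-λ) = 0.00089
-λ = ln(0.00089)
λ = -ln(0.00089) = 7.0243

Verification: e^(-7.0243) = 0.00089 ✓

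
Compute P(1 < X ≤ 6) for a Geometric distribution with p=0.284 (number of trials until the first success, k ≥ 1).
0.581266

We have X ~ Geometric(p=0.284) (number of trials until the first success, k ≥ 1).

To find P(1 < X ≤ 6), we use:
P(1 < X ≤ 6) = P(X ≤ 6) - P(X ≤ 1)
                 = F(6) - F(1)
                 = 0.865266 - 0.284000
                 = 0.581266

So there's approximately a 58.1% chance that X falls in this range.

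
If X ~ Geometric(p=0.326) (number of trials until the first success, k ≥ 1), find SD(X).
2.5183

We have X ~ Geometric(p=0.326) (number of trials until the first success, k ≥ 1).

For a Geometric distribution with p=0.326 (number of trials until the first success, k ≥ 1):
σ = √Var(X) = 2.5183

The standard deviation is the square root of the variance.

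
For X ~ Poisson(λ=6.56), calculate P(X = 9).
0.087781

We have X ~ Poisson(λ=6.56).

For a Poisson distribution, the PMF gives us the probability of each outcome.

Using the PMF formula:
P(X = 9) = 0.087781

Rounded to 4 decimal places: 0.0878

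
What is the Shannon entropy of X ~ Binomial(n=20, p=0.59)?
2.2063 nats

We have X ~ Binomial(n=20, p=0.59).

The Shannon entropy measures the uncertainty or information content of the distribution.

For a Binomial distribution with n=20, p=0.59:
H(X) = 2.2063 nats

(In bits, this would be 3.1831 bits.)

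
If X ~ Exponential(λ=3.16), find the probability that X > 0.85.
0.068153

We have X ~ Exponential(λ=3.16).

P(X > 0.85) = 1 - P(X ≤ 0.85)
                = 1 - F(0.85)
                = 1 - 0.931847
                = 0.068153

So there's approximately a 6.8% chance that X exceeds 0.85.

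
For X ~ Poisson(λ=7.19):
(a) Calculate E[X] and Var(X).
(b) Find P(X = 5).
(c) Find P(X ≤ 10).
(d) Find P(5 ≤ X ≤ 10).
(a) E[X] = 7.1900, Var(X) = 7.1900
(b) P(X = 5) = 0.120750
(c) P(X ≤ 10) = 0.887445
(d) P(5 ≤ X ≤ 10) = 0.731092

We have X ~ Poisson(λ=7.19).

(a) Moments:
E[X] = 7.1900
Var(X) = 7.1900
σ = √Var(X) = 2.6814

(b) Point probability using PMF:
P(X = 5) = 0.120750

(c) Cumulative probability using CDF:
P(X ≤ 10) = F(10) = 0.887445

(d) Range probability:
P(5 ≤ X ≤ 10) = P(X ≤ 10) - P(X ≤ 4)
                   = F(10) - F(4)
                   = 0.887445 - 0.156353
                   = 0.731092

This means approximately 73.1% of outcomes fall in the interval [5, 10].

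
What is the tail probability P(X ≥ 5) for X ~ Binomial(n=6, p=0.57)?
0.189533

We have X ~ Binomial(n=6, p=0.57).

For discrete distributions, P(X ≥ 5) = 1 - P(X ≤ 4).

P(X ≤ 4) = 0.810467
P(X ≥ 5) = 1 - 0.810467 = 0.189533

So there's approximately a 19.0% chance that X is at least 5.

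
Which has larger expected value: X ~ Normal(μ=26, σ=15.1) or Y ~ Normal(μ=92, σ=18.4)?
Y has larger mean (92.0000 > 26.0000)

Compute the expected value for each distribution:

X ~ Normal(μ=26, σ=15.1):
E[X] = 26.0000

Y ~ Normal(μ=92, σ=18.4):
E[Y] = 92.0000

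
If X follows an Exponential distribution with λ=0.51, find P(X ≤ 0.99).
0.396434

We have X ~ Exponential(λ=0.51).

The CDF gives us P(X ≤ k).

Using the CDF:
P(X ≤ 0.99) = 0.396434

This means there's approximately a 39.6% chance that X is at most 0.99.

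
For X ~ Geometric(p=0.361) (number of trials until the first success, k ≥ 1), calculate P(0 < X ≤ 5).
0.893462

We have X ~ Geometric(p=0.361) (number of trials until the first success, k ≥ 1).

To find P(0 < X ≤ 5), we use:
P(0 < X ≤ 5) = P(X ≤ 5) - P(X ≤ 0)
                 = F(5) - F(0)
                 = 0.893462 - 0.000000
                 = 0.893462

So there's approximately a 89.3% chance that X falls in this range.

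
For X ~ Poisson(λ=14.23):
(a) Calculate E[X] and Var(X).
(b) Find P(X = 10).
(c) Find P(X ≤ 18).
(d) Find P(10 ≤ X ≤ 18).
(a) E[X] = 14.2300, Var(X) = 14.2300
(b) P(X = 10) = 0.061983
(c) P(X ≤ 18) = 0.869474
(d) P(10 ≤ X ≤ 18) = 0.770524

We have X ~ Poisson(λ=14.23).

(a) Moments:
E[X] = 14.2300
Var(X) = 14.2300
σ = √Var(X) = 3.7723

(b) Point probability using PMF:
P(X = 10) = 0.061983

(c) Cumulative probability using CDF:
P(X ≤ 18) = F(18) = 0.869474

(d) Range probability:
P(10 ≤ X ≤ 18) = P(X ≤ 18) - P(X ≤ 9)
                   = F(18) - F(9)
                   = 0.869474 - 0.098950
                   = 0.770524

This means approximately 77.1% of outcomes fall in the interval [10, 18].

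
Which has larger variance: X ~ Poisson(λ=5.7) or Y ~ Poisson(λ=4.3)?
X has larger variance (5.7000 > 4.3000)

Compute the variance for each distribution:

X ~ Poisson(λ=5.7):
Var(X) = 5.7000

Y ~ Poisson(λ=4.3):
Var(Y) = 4.3000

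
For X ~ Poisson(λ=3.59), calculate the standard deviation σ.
1.8947

We have X ~ Poisson(λ=3.59).

For a Poisson distribution with λ=3.59:
σ = √Var(X) = 1.8947

The standard deviation is the square root of the variance.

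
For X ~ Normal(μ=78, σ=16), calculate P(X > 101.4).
0.071802

We have X ~ Normal(μ=78, σ=16).

P(X > 101.4) = 1 - P(X ≤ 101.4)
                = 1 - F(101.4)
                = 1 - 0.928198
                = 0.071802

So there's approximately a 7.2% chance that X exceeds 101.4.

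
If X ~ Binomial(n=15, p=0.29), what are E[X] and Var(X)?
E[X] = 4.3500, Var(X) = 3.0885

We have X ~ Binomial(n=15, p=0.29).

For a Binomial distribution with n=15, p=0.29:

Expected value:
E[X] = 4.3500

Variance:
Var(X) = 3.0885

Standard deviation:
σ = √Var(X) = 1.7574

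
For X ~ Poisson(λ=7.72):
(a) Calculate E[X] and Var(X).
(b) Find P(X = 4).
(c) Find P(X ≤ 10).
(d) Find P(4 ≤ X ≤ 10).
(a) E[X] = 7.7200, Var(X) = 7.7200
(b) P(X = 4) = 0.065691
(c) P(X ≤ 10) = 0.842674
(d) P(4 ≤ X ≤ 10) = 0.791540

We have X ~ Poisson(λ=7.72).

(a) Moments:
E[X] = 7.7200
Var(X) = 7.7200
σ = √Var(X) = 2.7785

(b) Point probability using PMF:
P(X = 4) = 0.065691

(c) Cumulative probability using CDF:
P(X ≤ 10) = F(10) = 0.842674

(d) Range probability:
P(4 ≤ X ≤ 10) = P(X ≤ 10) - P(X ≤ 3)
                   = F(10) - F(3)
                   = 0.842674 - 0.051134
                   = 0.791540

This means approximately 79.2% of outcomes fall in the interval [4, 10].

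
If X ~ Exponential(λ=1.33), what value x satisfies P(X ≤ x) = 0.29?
0.2575

We have X ~ Exponential(λ=1.33).

We want to find x such that P(X ≤ x) = 0.29.

This is the 29th percentile, which means 29% of values fall below this point.

Using the inverse CDF (quantile function):
x = F⁻¹(0.29) = 0.2575

Verification: P(X ≤ 0.2575) = 0.29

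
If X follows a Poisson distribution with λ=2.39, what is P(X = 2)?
0.261699

We have X ~ Poisson(λ=2.39).

For a Poisson distribution, the PMF gives us the probability of each outcome.

Using the PMF formula:
P(X = 2) = 0.261699

Rounded to 4 decimal places: 0.2617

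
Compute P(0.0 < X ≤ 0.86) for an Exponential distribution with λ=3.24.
0.938357

We have X ~ Exponential(λ=3.24).

To find P(0.0 < X ≤ 0.86), we use:
P(0.0 < X ≤ 0.86) = P(X ≤ 0.86) - P(X ≤ 0.0)
                 = F(0.86) - F(0.0)
                 = 0.938357 - 0.000000
                 = 0.938357

So there's approximately a 93.8% chance that X falls in this range.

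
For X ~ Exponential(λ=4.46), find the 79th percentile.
0.3499

We have X ~ Exponential(λ=4.46).

We want to find x such that P(X ≤ x) = 0.79.

This is the 79th percentile, which means 79% of values fall below this point.

Using the inverse CDF (quantile function):
x = F⁻¹(0.79) = 0.3499

Verification: P(X ≤ 0.3499) = 0.79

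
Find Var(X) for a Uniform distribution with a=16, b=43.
60.7500

We have X ~ Uniform(a=16, b=43).

For a Uniform distribution with a=16, b=43:
Var(X) = 60.7500

The variance measures the spread of the distribution around the mean.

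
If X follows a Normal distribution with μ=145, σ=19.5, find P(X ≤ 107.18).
0.026221

We have X ~ Normal(μ=145, σ=19.5).

The CDF gives us P(X ≤ k).

Using the CDF:
P(X ≤ 107.18) = 0.026221

This means there's approximately a 2.6% chance that X is at most 107.18.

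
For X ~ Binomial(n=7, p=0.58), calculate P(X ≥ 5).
0.377143

We have X ~ Binomial(n=7, p=0.58).

For discrete distributions, P(X ≥ 5) = 1 - P(X ≤ 4).

P(X ≤ 4) = 0.622857
P(X ≥ 5) = 1 - 0.622857 = 0.377143

So there's approximately a 37.7% chance that X is at least 5.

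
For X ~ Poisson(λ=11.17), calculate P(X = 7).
0.060656

We have X ~ Poisson(λ=11.17).

For a Poisson distribution, the PMF gives us the probability of each outcome.

Using the PMF formula:
P(X = 7) = 0.060656

Rounded to 4 decimal places: 0.0607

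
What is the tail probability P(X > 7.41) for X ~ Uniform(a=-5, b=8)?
0.045385

We have X ~ Uniform(a=-5, b=8).

P(X > 7.41) = 1 - P(X ≤ 7.41)
                = 1 - F(7.41)
                = 1 - 0.954615
                = 0.045385

So there's approximately a 4.5% chance that X exceeds 7.41.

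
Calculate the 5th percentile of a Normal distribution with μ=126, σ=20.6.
92.1160

We have X ~ Normal(μ=126, σ=20.6).

We want to find x such that P(X ≤ x) = 0.05.

This is the 5th percentile, which means 5% of values fall below this point.

Using the inverse CDF (quantile function):
x = F⁻¹(0.05) = 92.1160

Verification: P(X ≤ 92.1160) = 0.05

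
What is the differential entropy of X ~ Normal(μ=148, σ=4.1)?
2.8299 nats

We have X ~ Normal(μ=148, σ=4.1).

The differential entropy measures the uncertainty or information content of the distribution.

For a Normal distribution with μ=148, σ=4.1:
h(X) = 2.8299 nats

(In bits, this would be 4.0827 bits.)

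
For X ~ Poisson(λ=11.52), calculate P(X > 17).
0.046366

We have X ~ Poisson(λ=11.52).

P(X > 17) = 1 - P(X ≤ 17)
                = 1 - F(17)
                = 1 - 0.953634
                = 0.046366

So there's approximately a 4.6% chance that X exceeds 17.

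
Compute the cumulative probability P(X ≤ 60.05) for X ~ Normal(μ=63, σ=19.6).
0.440181

We have X ~ Normal(μ=63, σ=19.6).

The CDF gives us P(X ≤ k).

Using the CDF:
P(X ≤ 60.05) = 0.440181

This means there's approximately a 44.0% chance that X is at most 60.05.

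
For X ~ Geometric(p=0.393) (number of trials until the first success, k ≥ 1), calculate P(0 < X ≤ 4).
0.864245

We have X ~ Geometric(p=0.393) (number of trials until the first success, k ≥ 1).

To find P(0 < X ≤ 4), we use:
P(0 < X ≤ 4) = P(X ≤ 4) - P(X ≤ 0)
                 = F(4) - F(0)
                 = 0.864245 - 0.000000
                 = 0.864245

So there's approximately a 86.4% chance that X falls in this range.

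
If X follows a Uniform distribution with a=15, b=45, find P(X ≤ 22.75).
0.258333

We have X ~ Uniform(a=15, b=45).

The CDF gives us P(X ≤ k).

Using the CDF:
P(X ≤ 22.75) = 0.258333

This means there's approximately a 25.8% chance that X is at most 22.75.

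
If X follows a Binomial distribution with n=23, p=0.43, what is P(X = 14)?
0.038349

We have X ~ Binomial(n=23, p=0.43).

For a Binomial distribution, the PMF gives us the probability of each outcome.

Using the PMF formula:
P(X = 14) = 0.038349

Rounded to 4 decimal places: 0.0383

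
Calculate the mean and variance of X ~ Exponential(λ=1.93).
E[X] = 0.5181, Var(X) = 0.2685

We have X ~ Exponential(λ=1.93).

For an Exponential distribution with λ=1.93:

Expected value:
E[X] = 0.5181

Variance:
Var(X) = 0.2685

Standard deviation:
σ = √Var(X) = 0.5181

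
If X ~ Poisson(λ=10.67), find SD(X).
3.2665

We have X ~ Poisson(λ=10.67).

For a Poisson distribution with λ=10.67:
σ = √Var(X) = 3.2665

The standard deviation is the square root of the variance.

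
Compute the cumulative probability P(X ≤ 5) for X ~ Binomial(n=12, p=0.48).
0.442282

We have X ~ Binomial(n=12, p=0.48).

The CDF gives us P(X ≤ k).

Using the CDF:
P(X ≤ 5) = 0.442282

This means there's approximately a 44.2% chance that X is at most 5.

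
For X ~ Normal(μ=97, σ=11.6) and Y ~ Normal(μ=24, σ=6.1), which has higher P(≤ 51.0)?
Y has higher probability (P(Y ≤ 51.0) = 1.0000 > P(X ≤ 51.0) = 0.0000)

Compute P(≤ 51.0) for each distribution:

X ~ Normal(μ=97, σ=11.6):
P(X ≤ 51.0) = 0.0000

Y ~ Normal(μ=24, σ=6.1):
P(Y ≤ 51.0) = 1.0000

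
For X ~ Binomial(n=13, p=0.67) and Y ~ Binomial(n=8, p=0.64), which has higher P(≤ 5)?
Y has higher probability (P(Y ≤ 5) = 0.5958 > P(X ≤ 5) = 0.0326)

Compute P(≤ 5) for each distribution:

X ~ Binomial(n=13, p=0.67):
P(X ≤ 5) = 0.0326

Y ~ Binomial(n=8, p=0.64):
P(Y ≤ 5) = 0.5958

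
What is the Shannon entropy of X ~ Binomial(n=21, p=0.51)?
2.2476 nats

We have X ~ Binomial(n=21, p=0.51).

The Shannon entropy measures the uncertainty or information content of the distribution.

For a Binomial distribution with n=21, p=0.51:
H(X) = 2.2476 nats

(In bits, this would be 3.2427 bits.)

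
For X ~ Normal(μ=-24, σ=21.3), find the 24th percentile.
-39.0442

We have X ~ Normal(μ=-24, σ=21.3).

We want to find x such that P(X ≤ x) = 0.24.

This is the 24th percentile, which means 24% of values fall below this point.

Using the inverse CDF (quantile function):
x = F⁻¹(0.24) = -39.0442

Verification: P(X ≤ -39.0442) = 0.24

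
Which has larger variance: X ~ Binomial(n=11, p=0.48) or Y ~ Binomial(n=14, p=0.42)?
Y has larger variance (3.4104 > 2.7456)

Compute the variance for each distribution:

X ~ Binomial(n=11, p=0.48):
Var(X) = 2.7456

Y ~ Binomial(n=14, p=0.42):
Var(Y) = 3.4104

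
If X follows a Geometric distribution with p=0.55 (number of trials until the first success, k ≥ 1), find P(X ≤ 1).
0.550000

We have X ~ Geometric(p=0.55) (number of trials until the first success, k ≥ 1).

The CDF gives us P(X ≤ k).

Using the CDF:
P(X ≤ 1) = 0.550000

This means there's approximately a 55.0% chance that X is at most 1.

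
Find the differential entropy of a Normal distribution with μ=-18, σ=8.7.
3.5823 nats

We have X ~ Normal(μ=-18, σ=8.7).

The differential entropy measures the uncertainty or information content of the distribution.

For a Normal distribution with μ=-18, σ=8.7:
h(X) = 3.5823 nats

(In bits, this would be 5.1681 bits.)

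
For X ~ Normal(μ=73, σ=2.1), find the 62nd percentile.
73.6415

We have X ~ Normal(μ=73, σ=2.1).

We want to find x such that P(X ≤ x) = 0.62.

This is the 62nd percentile, which means 62% of values fall below this point.

Using the inverse CDF (quantile function):
x = F⁻¹(0.62) = 73.6415

Verification: P(X ≤ 73.6415) = 0.62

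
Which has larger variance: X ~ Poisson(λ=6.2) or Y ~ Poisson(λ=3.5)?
X has larger variance (6.2000 > 3.5000)

Compute the variance for each distribution:

X ~ Poisson(λ=6.2):
Var(X) = 6.2000

Y ~ Poisson(λ=3.5):
Var(Y) = 3.5000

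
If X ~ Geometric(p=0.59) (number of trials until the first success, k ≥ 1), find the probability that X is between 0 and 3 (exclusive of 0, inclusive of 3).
0.931079

We have X ~ Geometric(p=0.59) (number of trials until the first success, k ≥ 1).

To find P(0 < X ≤ 3), we use:
P(0 < X ≤ 3) = P(X ≤ 3) - P(X ≤ 0)
                 = F(3) - F(0)
                 = 0.931079 - 0.000000
                 = 0.931079

So there's approximately a 93.1% chance that X falls in this range.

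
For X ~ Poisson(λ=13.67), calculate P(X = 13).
0.108120

We have X ~ Poisson(λ=13.67).

For a Poisson distribution, the PMF gives us the probability of each outcome.

Using the PMF formula:
P(X = 13) = 0.108120

Rounded to 4 decimal places: 0.1081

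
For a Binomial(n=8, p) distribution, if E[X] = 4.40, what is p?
p = 0.55

For a Binomial(n, p) distribution:
E[X] = n × p

Given n = 8 and E[X] = 4.40:
4.40 = 8 × p
p = 4.40 / 8 = 0.55

Verification: Binomial(8, 0.55) has E[X] = 4.40 ✓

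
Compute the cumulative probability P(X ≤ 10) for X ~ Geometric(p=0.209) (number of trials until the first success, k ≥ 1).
0.904112

We have X ~ Geometric(p=0.209) (number of trials until the first success, k ≥ 1).

The CDF gives us P(X ≤ k).

Using the CDF:
P(X ≤ 10) = 0.904112

This means there's approximately a 90.4% chance that X is at most 10.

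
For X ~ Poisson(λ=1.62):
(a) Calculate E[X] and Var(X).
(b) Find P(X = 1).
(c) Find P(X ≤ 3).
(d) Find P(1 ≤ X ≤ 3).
(a) E[X] = 1.6200, Var(X) = 1.6200
(b) P(X = 1) = 0.320596
(c) P(X ≤ 3) = 0.918406
(d) P(1 ≤ X ≤ 3) = 0.720507

We have X ~ Poisson(λ=1.62).

(a) Moments:
E[X] = 1.6200
Var(X) = 1.6200
σ = √Var(X) = 1.2728

(b) Point probability using PMF:
P(X = 1) = 0.320596

(c) Cumulative probability using CDF:
P(X ≤ 3) = F(3) = 0.918406

(d) Range probability:
P(1 ≤ X ≤ 3) = P(X ≤ 3) - P(X ≤ 0)
                   = F(3) - F(0)
                   = 0.918406 - 0.197899
                   = 0.720507

This means approximately 72.1% of outcomes fall in the interval [1, 3].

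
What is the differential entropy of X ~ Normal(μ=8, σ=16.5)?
4.2223 nats

We have X ~ Normal(μ=8, σ=16.5).

The differential entropy measures the uncertainty or information content of the distribution.

For a Normal distribution with μ=8, σ=16.5:
h(X) = 4.2223 nats

(In bits, this would be 6.0915 bits.)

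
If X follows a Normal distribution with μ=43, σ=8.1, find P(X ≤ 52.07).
0.868591

We have X ~ Normal(μ=43, σ=8.1).

The CDF gives us P(X ≤ k).

Using the CDF:
P(X ≤ 52.07) = 0.868591

This means there's approximately a 86.9% chance that X is at most 52.07.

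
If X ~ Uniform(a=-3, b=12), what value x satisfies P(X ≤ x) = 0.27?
1.0500

We have X ~ Uniform(a=-3, b=12).

We want to find x such that P(X ≤ x) = 0.27.

This is the 27th percentile, which means 27% of values fall below this point.

Using the inverse CDF (quantile function):
x = F⁻¹(0.27) = 1.0500

Verification: P(X ≤ 1.0500) = 0.27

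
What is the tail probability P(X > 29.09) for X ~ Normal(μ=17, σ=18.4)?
0.255569

We have X ~ Normal(μ=17, σ=18.4).

P(X > 29.09) = 1 - P(X ≤ 29.09)
                = 1 - F(29.09)
                = 1 - 0.744431
                = 0.255569

So there's approximately a 25.6% chance that X exceeds 29.09.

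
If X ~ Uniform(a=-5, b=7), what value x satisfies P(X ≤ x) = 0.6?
2.2000

We have X ~ Uniform(a=-5, b=7).

We want to find x such that P(X ≤ x) = 0.6.

This is the 60th percentile, which means 60% of values fall below this point.

Using the inverse CDF (quantile function):
x = F⁻¹(0.6) = 2.2000

Verification: P(X ≤ 2.2000) = 0.6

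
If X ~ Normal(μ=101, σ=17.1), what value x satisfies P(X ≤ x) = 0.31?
92.5210

We have X ~ Normal(μ=101, σ=17.1).

We want to find x such that P(X ≤ x) = 0.31.

This is the 31st percentile, which means 31% of values fall below this point.

Using the inverse CDF (quantile function):
x = F⁻¹(0.31) = 92.5210

Verification: P(X ≤ 92.5210) = 0.31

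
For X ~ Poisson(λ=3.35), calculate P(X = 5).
0.123355

We have X ~ Poisson(λ=3.35).

For a Poisson distribution, the PMF gives us the probability of each outcome.

Using the PMF formula:
P(X = 5) = 0.123355

Rounded to 4 decimal places: 0.1234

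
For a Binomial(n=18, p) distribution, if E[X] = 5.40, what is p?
p = 0.3

For a Binomial(n, p) distribution:
E[X] = n × p

Given n = 18 and E[X] = 5.40:
5.40 = 18 × p
p = 5.40 / 18 = 0.3

Verification: Binomial(18, 0.3) has E[X] = 5.40 ✓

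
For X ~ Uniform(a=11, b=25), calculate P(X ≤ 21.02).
0.715714

We have X ~ Uniform(a=11, b=25).

The CDF gives us P(X ≤ k).

Using the CDF:
P(X ≤ 21.02) = 0.715714

This means there's approximately a 71.6% chance that X is at most 21.02.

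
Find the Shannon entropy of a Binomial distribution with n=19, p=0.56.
2.1902 nats

We have X ~ Binomial(n=19, p=0.56).

The Shannon entropy measures the uncertainty or information content of the distribution.

For a Binomial distribution with n=19, p=0.56:
H(X) = 2.1902 nats

(In bits, this would be 3.1598 bits.)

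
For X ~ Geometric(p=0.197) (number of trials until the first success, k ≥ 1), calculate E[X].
5.0761

We have X ~ Geometric(p=0.197) (number of trials until the first success, k ≥ 1).

For a Geometric distribution with p=0.197 (number of trials until the first success, k ≥ 1):
E[X] = 5.0761

This is the expected (average) value of X.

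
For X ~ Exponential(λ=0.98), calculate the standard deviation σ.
1.0204

We have X ~ Exponential(λ=0.98).

For an Exponential distribution with λ=0.98:
σ = √Var(X) = 1.0204

The standard deviation is the square root of the variance.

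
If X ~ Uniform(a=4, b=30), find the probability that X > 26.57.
0.131923

We have X ~ Uniform(a=4, b=30).

P(X > 26.57) = 1 - P(X ≤ 26.57)
                = 1 - F(26.57)
                = 1 - 0.868077
                = 0.131923

So there's approximately a 13.2% chance that X exceeds 26.57.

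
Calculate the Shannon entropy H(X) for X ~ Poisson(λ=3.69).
2.0436 nats

We have X ~ Poisson(λ=3.69).

The Shannon entropy measures the uncertainty or information content of the distribution.

For a Poisson distribution with λ=3.69:
H(X) = 2.0436 nats

(In bits, this would be 2.9483 bits.)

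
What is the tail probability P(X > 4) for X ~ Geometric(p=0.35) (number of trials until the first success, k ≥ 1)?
0.178506

We have X ~ Geometric(p=0.35) (number of trials until the first success, k ≥ 1).

P(X > 4) = 1 - P(X ≤ 4)
                = 1 - F(4)
                = 1 - 0.821494
                = 0.178506

So there's approximately a 17.9% chance that X exceeds 4.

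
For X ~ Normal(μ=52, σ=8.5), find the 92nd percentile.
63.9431

We have X ~ Normal(μ=52, σ=8.5).

We want to find x such that P(X ≤ x) = 0.92.

This is the 92nd percentile, which means 92% of values fall below this point.

Using the inverse CDF (quantile function):
x = F⁻¹(0.92) = 63.9431

Verification: P(X ≤ 63.9431) = 0.92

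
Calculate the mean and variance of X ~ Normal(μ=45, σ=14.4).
E[X] = 45.0000, Var(X) = 207.3600

We have X ~ Normal(μ=45, σ=14.4).

For a Normal distribution with μ=45, σ=14.4:

Expected value:
E[X] = 45.0000

Variance:
Var(X) = 207.3600

Standard deviation:
σ = √Var(X) = 14.4000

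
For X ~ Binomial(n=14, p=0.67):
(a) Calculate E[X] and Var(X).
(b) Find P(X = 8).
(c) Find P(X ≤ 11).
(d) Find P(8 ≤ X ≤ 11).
(a) E[X] = 9.3800, Var(X) = 3.0954
(b) P(X = 8) = 0.157484
(c) P(X ≤ 11) = 0.889908
(d) P(8 ≤ X ≤ 11) = 0.746795

We have X ~ Binomial(n=14, p=0.67).

(a) Moments:
E[X] = 9.3800
Var(X) = 3.0954
σ = √Var(X) = 1.7594

(b) Point probability using PMF:
P(X = 8) = 0.157484

(c) Cumulative probability using CDF:
P(X ≤ 11) = F(11) = 0.889908

(d) Range probability:
P(8 ≤ X ≤ 11) = P(X ≤ 11) - P(X ≤ 7)
                   = F(11) - F(7)
                   = 0.889908 - 0.143113
                   = 0.746795

This means approximately 74.7% of outcomes fall in the interval [8, 11].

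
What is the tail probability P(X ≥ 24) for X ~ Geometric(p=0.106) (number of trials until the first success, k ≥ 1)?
0.075991

We have X ~ Geometric(p=0.106) (number of trials until the first success, k ≥ 1).

For discrete distributions, P(X ≥ 24) = 1 - P(X ≤ 23).

P(X ≤ 23) = 0.924009
P(X ≥ 24) = 1 - 0.924009 = 0.075991

So there's approximately a 7.6% chance that X is at least 24.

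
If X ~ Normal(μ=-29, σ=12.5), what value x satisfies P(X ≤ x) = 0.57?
-26.7953

We have X ~ Normal(μ=-29, σ=12.5).

We want to find x such that P(X ≤ x) = 0.57.

This is the 57th percentile, which means 57% of values fall below this point.

Using the inverse CDF (quantile function):
x = F⁻¹(0.57) = -26.7953

Verification: P(X ≤ -26.7953) = 0.57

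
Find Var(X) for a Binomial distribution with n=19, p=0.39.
4.5201

We have X ~ Binomial(n=19, p=0.39).

For a Binomial distribution with n=19, p=0.39:
Var(X) = 4.5201

The variance measures the spread of the distribution around the mean.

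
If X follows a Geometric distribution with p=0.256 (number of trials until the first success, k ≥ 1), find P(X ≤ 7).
0.873814

We have X ~ Geometric(p=0.256) (number of trials until the first success, k ≥ 1).

The CDF gives us P(X ≤ k).

Using the CDF:
P(X ≤ 7) = 0.873814

This means there's approximately a 87.4% chance that X is at most 7.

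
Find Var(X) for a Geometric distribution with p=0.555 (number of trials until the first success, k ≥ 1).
1.4447

We have X ~ Geometric(p=0.555) (number of trials until the first success, k ≥ 1).

For a Geometric distribution with p=0.555 (number of trials until the first success, k ≥ 1):
Var(X) = 1.4447

The variance measures the spread of the distribution around the mean.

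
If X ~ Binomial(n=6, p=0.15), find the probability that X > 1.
0.223516

We have X ~ Binomial(n=6, p=0.15).

P(X > 1) = 1 - P(X ≤ 1)
                = 1 - F(1)
                = 1 - 0.776484
                = 0.223516

So there's approximately a 22.4% chance that X exceeds 1.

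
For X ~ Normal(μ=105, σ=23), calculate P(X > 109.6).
0.420740

We have X ~ Normal(μ=105, σ=23).

P(X > 109.6) = 1 - P(X ≤ 109.6)
                = 1 - F(109.6)
                = 1 - 0.579260
                = 0.420740

So there's approximately a 42.1% chance that X exceeds 109.6.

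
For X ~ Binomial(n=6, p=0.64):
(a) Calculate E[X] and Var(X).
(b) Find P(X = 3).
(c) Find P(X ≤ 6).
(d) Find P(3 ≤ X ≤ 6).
(a) E[X] = 3.8400, Var(X) = 1.3824
(b) P(X = 3) = 0.244612
(c) P(X ≤ 6) = 1.000000
(d) P(3 ≤ X ≤ 6) = 0.871409

We have X ~ Binomial(n=6, p=0.64).

(a) Moments:
E[X] = 3.8400
Var(X) = 1.3824
σ = √Var(X) = 1.1758

(b) Point probability using PMF:
P(X = 3) = 0.244612

(c) Cumulative probability using CDF:
P(X ≤ 6) = F(6) = 1.000000

(d) Range probability:
P(3 ≤ X ≤ 6) = P(X ≤ 6) - P(X ≤ 2)
                   = F(6) - F(2)
                   = 1.000000 - 0.128591
                   = 0.871409

This means approximately 87.1% of outcomes fall in the interval [3, 6].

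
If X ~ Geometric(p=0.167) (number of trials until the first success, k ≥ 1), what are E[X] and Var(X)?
E[X] = 5.9880, Var(X) = 29.8684

We have X ~ Geometric(p=0.167) (number of trials until the first success, k ≥ 1).

For a Geometric distribution with p=0.167 (number of trials until the first success, k ≥ 1):

Expected value:
E[X] = 5.9880

Variance:
Var(X) = 29.8684

Standard deviation:
σ = √Var(X) = 5.4652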